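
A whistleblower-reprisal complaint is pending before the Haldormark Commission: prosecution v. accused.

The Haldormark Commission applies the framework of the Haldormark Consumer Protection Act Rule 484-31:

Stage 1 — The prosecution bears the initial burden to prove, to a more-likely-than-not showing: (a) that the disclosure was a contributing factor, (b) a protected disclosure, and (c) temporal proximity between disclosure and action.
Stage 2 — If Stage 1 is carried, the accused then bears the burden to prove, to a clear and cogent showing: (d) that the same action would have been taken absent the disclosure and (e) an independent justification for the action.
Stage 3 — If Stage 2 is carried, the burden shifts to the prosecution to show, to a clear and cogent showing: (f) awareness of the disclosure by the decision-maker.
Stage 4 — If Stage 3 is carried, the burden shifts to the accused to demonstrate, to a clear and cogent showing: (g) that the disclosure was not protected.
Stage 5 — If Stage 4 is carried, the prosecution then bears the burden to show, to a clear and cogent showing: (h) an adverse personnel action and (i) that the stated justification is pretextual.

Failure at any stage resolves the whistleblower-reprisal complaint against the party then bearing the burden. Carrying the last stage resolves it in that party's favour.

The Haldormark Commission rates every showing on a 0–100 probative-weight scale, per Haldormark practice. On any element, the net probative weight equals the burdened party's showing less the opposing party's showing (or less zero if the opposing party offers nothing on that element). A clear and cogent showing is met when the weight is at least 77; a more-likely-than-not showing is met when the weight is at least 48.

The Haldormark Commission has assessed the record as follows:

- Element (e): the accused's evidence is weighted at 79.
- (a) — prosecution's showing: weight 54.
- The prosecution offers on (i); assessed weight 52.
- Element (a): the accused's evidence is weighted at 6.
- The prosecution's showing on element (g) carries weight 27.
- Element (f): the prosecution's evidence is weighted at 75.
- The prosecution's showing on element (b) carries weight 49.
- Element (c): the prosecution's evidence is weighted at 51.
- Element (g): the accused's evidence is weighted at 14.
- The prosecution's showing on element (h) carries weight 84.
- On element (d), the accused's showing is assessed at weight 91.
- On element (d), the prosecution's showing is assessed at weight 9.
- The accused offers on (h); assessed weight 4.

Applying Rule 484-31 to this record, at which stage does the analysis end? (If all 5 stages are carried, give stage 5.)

Stage 1 — burden on prosecution; standard: a more-likely-than-not showing (weight is at least 48).
    (a): 54 − 6 = 48 ≥ 48 [met]
    (b): 49 ≥ 48 [met]
    (c): 51 ≥ 48 [met]
  The prosecution carries Stage 1; the accused now bears the burden.
Stage 2 — burden on accused; standard: a clear and cogent showing (weight is at least 77).
    (d): 91 − 9 = 82 ≥ 77 [met]
    (e): 79 ≥ 77 [met]
  Stage 2 is satisfied; the onus moves to the prosecution.
Stage 3 — burden on prosecution; standard: a clear and cogent showing (weight is at least 77).
    (f): 75 < 77 [not met]
  The prosecution does not carry Stage 3.
So the accused prevails.

stage 3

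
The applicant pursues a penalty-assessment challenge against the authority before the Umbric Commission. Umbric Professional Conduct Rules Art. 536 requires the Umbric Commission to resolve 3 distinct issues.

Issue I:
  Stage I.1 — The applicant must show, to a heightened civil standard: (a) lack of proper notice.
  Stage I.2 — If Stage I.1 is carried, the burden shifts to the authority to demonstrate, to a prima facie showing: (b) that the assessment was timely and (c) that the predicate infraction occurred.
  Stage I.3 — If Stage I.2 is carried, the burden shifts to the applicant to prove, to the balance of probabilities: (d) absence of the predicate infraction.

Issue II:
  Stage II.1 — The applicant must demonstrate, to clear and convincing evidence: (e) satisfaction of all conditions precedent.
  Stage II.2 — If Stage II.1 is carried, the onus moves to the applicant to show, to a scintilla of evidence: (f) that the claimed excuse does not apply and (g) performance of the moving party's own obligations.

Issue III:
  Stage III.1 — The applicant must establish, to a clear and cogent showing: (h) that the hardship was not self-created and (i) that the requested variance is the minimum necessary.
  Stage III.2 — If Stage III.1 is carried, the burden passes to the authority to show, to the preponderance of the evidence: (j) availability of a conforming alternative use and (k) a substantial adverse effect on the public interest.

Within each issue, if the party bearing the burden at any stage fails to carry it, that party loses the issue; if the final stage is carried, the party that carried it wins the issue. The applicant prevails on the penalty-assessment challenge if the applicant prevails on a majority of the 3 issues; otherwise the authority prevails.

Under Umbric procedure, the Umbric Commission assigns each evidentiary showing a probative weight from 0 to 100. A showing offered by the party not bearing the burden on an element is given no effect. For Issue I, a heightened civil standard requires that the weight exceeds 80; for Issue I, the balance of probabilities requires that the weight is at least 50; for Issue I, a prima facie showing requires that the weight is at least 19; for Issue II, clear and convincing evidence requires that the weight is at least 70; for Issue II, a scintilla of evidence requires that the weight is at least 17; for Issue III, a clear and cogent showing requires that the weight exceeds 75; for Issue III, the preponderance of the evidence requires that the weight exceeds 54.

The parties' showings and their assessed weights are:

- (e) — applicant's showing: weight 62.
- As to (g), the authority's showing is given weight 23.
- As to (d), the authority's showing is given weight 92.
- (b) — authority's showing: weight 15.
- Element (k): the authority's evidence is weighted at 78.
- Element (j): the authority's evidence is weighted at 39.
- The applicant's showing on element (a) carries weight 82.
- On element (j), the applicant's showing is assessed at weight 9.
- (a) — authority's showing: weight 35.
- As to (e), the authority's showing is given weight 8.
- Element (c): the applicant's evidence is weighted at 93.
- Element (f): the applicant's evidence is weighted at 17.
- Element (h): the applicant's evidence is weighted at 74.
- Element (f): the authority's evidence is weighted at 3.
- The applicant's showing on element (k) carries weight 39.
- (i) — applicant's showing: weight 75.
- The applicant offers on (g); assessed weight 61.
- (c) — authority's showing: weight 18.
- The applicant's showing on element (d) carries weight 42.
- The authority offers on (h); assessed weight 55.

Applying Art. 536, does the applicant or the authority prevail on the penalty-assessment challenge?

authority

— Issue I —
At Stage I.1 the applicant must meet a heightened civil standard (weight exceeds 80): on (a) the weight is 82 (the authority's 35 is given no effect), which does exceed 80, so (a) meets the standard.
  All elements met. The burden passes to the authority.
At Stage I.2 the authority must meet a prima facie showing (weight is at least 19): on (b) the weight is 15, which does not reach 19, so (b) does not meet the standard; on (c) the weight is 18 (the applicant's 93 is given no effect), < 19, so (c) does not meet the standard.
  Not every element is met, so the authority fails to carry Stage I.2.
The applicant prevails on this issue.
— Issue II —
Stage II.1 (applicant, clear and convincing evidence, weight is at least 70): (e) 62 (authority's 8 disregarded) < 70 — fails.
  The applicant does not carry Stage II.1.
The analysis ends at Stage II.1; the authority prevails on this issue.
— Issue III —
At Stage III.1 the applicant must meet a clear and cogent showing (weight exceeds 75): on (h) the weight is 74 (the authority's 55 is given no effect), ≤ 75, so (h) does not meet the standard; on (i) the weight is 75, ≤ 75, so (i) does not meet the standard.
  The applicant does not carry Stage III.1.
The authority prevails on this issue.
Per-issue: Issue I → applicant; Issue II → authority; Issue III → authority. The applicant must prevail on a majority of issues; overall, the authority prevails.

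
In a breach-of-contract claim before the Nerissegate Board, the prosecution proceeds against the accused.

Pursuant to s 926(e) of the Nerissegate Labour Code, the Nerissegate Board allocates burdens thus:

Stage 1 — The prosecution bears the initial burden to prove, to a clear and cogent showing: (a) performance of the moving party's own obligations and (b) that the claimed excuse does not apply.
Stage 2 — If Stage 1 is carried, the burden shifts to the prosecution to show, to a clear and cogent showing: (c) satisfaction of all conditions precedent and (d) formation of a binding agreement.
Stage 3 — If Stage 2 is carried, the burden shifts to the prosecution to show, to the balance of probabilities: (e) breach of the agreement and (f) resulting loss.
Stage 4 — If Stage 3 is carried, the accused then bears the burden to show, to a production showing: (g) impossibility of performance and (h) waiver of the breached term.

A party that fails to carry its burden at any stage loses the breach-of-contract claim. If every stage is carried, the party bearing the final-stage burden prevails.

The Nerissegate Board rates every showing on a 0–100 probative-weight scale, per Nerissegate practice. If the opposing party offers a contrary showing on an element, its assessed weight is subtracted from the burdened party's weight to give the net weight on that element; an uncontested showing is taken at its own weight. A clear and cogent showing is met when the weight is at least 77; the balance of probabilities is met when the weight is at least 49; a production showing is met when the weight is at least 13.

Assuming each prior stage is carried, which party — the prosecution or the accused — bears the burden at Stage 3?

prosecution

Stage 3's rule assigns the burden to the prosecution (to the balance of probabilities).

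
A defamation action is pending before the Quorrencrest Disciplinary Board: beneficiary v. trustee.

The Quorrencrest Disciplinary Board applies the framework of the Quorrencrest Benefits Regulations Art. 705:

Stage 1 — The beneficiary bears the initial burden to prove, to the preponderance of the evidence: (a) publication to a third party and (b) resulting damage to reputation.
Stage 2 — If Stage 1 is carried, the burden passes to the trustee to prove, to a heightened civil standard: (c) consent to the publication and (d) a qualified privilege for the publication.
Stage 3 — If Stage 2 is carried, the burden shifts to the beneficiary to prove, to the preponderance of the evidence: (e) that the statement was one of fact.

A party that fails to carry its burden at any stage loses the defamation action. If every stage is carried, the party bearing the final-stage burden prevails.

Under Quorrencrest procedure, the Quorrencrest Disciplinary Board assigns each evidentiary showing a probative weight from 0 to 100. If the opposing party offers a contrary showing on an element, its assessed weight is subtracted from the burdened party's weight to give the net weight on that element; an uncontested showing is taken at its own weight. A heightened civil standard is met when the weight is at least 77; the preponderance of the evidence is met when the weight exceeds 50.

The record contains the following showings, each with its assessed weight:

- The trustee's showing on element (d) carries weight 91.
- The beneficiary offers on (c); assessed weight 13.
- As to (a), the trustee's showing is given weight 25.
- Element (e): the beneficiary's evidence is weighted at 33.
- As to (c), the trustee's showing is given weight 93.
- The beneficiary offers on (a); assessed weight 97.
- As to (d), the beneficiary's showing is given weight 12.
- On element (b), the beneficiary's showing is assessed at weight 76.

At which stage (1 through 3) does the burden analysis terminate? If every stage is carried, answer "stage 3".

stage 3

Stage 1 — burden on beneficiary; standard: the preponderance of the evidence (weight exceeds 50).
    (a): 97 − 25 = 72 > 50 [met]
    (b): 76 > 50 [met]
  Stage 1 is satisfied; the onus moves to the trustee.
Stage 2 — burden on trustee; standard: a heightened civil standard (weight is at least 77).
    (c): 93 − 13 = 80 ≥ 77 [met]
    (d): 91 − 12 = 79 ≥ 77 [met]
  The trustee carries Stage 2; the beneficiary now bears the burden.
Stage 3 — burden on beneficiary; standard: the preponderance of the evidence (weight exceeds 50).
    (e): 33 ≤ 50 [not met]
  Stage 3 not carried; the beneficiary fails its burden.
So the trustee prevails.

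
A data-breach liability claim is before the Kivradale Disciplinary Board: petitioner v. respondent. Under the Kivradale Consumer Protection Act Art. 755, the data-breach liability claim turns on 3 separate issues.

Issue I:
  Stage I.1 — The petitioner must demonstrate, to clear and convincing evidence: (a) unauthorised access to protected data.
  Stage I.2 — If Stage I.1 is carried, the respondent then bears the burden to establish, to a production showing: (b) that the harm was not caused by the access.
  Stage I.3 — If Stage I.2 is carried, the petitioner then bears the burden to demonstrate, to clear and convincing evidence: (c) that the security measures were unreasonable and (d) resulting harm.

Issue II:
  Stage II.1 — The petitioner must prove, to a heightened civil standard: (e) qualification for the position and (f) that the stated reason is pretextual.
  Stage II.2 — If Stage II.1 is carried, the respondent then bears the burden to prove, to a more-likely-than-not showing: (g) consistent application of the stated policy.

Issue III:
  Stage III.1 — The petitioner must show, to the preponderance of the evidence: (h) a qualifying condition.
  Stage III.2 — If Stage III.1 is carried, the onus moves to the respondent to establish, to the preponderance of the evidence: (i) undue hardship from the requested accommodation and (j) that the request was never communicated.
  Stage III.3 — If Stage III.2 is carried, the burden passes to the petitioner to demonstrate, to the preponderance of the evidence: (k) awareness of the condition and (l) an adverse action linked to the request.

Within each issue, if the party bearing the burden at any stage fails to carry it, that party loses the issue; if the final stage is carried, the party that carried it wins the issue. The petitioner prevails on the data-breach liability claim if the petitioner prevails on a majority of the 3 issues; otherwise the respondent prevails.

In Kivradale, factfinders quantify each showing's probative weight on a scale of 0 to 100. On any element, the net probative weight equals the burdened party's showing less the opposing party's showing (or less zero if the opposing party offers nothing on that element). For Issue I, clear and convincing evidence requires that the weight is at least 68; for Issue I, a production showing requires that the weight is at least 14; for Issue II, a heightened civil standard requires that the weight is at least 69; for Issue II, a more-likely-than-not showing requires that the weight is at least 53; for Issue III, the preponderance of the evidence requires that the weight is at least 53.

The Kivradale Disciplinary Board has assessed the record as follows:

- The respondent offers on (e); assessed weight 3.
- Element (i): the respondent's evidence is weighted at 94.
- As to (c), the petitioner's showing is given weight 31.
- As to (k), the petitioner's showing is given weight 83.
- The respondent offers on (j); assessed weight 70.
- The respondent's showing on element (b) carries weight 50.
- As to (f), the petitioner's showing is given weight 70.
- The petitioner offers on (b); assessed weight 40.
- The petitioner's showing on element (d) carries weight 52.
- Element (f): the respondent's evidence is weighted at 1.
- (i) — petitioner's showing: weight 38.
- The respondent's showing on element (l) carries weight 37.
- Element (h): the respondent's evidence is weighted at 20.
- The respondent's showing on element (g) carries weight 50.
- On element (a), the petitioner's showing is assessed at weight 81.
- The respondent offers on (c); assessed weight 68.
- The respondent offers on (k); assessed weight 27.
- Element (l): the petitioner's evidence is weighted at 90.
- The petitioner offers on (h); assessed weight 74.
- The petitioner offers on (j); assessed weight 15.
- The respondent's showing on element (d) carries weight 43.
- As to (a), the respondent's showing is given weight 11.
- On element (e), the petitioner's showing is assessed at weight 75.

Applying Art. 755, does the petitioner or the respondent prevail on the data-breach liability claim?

— Issue I —
At Stage I.1 the petitioner must meet clear and convincing evidence (weight is at least 68): on (a) the weight is 81 less the opposing 11 gives net 70, ≥ 68, so (a) meets the standard.
  The petitioner carries Stage I.1; the respondent now bears the burden.
At Stage I.2 the respondent must meet a production showing (weight is at least 14): on (b) the weight is 50 less the opposing 40 gives net 10, < 14, so (b) does not meet the standard.
  Not every element is met, so the respondent fails to carry Stage I.2.
So the petitioner prevails on this issue.
— Issue II —
Stage II.1 (petitioner, a heightened civil standard, weight is at least 69): (e) net 75−3=72 ≥ 69 — meets; (f) net 70−1=69 ≥ 69 — meets.
  Stage II.1 carried; the burden shifts to the respondent.
Stage II.2 (respondent, a more-likely-than-not showing, weight is at least 53): (g) 50 < 53 — fails.
  The respondent does not carry Stage II.2.
So the petitioner prevails on this issue.
— Issue III —
Stage III.1 — burden on petitioner; standard: the preponderance of the evidence (weight is at least 53).
    (h): 74 − 20 = 54 ≥ 53 [met]
  All elements met. The burden passes to the respondent.
Stage III.2 — burden on respondent; standard: the preponderance of the evidence (weight is at least 53).
    (i): 94 − 38 = 56 ≥ 53 [met]
    (j): 70 − 15 = 55 ≥ 53 [met]
  The respondent carries Stage III.2; the petitioner now bears the burden.
Stage III.3 — burden on petitioner; standard: the preponderance of the evidence (weight is at least 53).
    (k): 83 − 27 = 56 ≥ 53 [met]
    (l): 90 − 37 = 53 ≥ 53 [met]
  Stage III.3 carried; the final stage is satisfied.
Every stage carried; the petitioner prevails on this issue.
Per-issue: Issue I → petitioner; Issue II → petitioner; Issue III → petitioner. The petitioner must prevail on a majority of issues; overall, the petitioner prevails.

petitioner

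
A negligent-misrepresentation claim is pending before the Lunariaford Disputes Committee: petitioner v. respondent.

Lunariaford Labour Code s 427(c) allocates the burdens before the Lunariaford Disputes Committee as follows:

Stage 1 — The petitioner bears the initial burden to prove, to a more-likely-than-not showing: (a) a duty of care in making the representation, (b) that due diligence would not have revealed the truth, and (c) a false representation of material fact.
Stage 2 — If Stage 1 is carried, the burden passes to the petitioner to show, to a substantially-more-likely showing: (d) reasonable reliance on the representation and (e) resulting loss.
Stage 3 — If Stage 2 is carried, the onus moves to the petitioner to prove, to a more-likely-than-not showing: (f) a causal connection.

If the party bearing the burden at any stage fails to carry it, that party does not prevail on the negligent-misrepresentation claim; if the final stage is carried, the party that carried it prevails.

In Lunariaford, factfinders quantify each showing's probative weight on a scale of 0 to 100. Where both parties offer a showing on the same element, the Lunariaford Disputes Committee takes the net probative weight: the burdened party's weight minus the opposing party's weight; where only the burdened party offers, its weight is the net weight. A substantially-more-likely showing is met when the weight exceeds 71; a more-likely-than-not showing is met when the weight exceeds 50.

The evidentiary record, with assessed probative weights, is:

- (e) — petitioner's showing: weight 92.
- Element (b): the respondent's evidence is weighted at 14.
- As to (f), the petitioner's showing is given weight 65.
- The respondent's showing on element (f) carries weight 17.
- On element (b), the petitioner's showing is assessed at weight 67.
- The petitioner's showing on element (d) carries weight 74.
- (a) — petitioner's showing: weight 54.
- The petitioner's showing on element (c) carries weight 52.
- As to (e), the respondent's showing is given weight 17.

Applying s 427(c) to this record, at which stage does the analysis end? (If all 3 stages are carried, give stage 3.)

Stage 1 (petitioner, a more-likely-than-not showing, weight exceeds 50): (a) 54 > 50 — meets; (b) net 67−14=53 > 50 — meets; (c) 52 > 50 — meets.
  Stage 1 is satisfied; the petitioner continues to bear the burden.
Stage 2 (petitioner, a substantially-more-likely showing, weight exceeds 71): (d) 74 > 71 — meets; (e) net 92−17=75 > 71 — meets.
  Stage 2 is satisfied; the petitioner continues to bear the burden.
Stage 3 (petitioner, a more-likely-than-not showing, weight exceeds 50): (f) net 65−17=48 ≤ 50 — fails.
  Stage 3 not carried; the petitioner fails its burden.
The respondent prevails.

stage 3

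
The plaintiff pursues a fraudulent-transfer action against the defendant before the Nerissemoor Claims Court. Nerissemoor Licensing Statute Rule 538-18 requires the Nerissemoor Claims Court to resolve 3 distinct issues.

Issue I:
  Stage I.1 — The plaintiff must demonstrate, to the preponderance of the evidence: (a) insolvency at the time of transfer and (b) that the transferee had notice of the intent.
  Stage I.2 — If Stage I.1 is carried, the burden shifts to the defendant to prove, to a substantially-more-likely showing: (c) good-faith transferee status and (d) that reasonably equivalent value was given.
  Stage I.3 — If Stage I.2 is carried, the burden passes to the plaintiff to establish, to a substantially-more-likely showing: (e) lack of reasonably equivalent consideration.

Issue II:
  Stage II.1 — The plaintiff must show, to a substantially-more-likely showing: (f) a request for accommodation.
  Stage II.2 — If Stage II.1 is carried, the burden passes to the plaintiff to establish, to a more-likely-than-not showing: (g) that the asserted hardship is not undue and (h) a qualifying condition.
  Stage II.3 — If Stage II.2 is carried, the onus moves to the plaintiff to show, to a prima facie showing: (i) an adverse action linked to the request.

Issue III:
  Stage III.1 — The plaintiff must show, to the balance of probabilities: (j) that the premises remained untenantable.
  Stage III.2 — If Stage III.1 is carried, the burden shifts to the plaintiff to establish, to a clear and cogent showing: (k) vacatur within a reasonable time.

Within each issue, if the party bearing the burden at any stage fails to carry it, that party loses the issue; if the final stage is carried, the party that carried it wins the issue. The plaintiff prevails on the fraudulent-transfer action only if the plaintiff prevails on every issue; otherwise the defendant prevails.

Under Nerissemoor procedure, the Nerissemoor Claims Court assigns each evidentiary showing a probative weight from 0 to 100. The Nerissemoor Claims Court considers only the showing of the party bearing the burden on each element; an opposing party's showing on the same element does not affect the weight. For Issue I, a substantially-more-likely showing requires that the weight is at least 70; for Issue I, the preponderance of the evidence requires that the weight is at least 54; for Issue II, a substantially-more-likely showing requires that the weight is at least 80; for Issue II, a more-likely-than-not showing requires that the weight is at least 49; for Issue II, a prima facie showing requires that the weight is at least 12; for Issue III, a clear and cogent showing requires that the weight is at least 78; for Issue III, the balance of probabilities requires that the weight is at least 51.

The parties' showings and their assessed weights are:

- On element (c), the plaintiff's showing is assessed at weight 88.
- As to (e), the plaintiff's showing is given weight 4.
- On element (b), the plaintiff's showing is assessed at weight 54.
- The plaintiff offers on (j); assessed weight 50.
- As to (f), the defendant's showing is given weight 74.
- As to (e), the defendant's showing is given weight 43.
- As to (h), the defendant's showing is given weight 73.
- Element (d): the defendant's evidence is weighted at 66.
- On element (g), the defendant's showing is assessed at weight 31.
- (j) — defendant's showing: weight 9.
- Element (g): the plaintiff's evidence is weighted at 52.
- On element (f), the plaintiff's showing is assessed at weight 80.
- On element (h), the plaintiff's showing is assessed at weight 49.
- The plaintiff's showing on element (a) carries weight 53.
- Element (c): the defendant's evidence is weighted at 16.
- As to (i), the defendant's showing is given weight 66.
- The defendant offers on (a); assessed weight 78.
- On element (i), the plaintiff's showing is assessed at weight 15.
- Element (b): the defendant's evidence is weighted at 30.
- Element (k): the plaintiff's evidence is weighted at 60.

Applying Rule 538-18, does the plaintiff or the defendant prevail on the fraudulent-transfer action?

defendant

— Issue I —
At Stage I.1 the plaintiff must meet the preponderance of the evidence (weight is at least 54): on (a) the weight is 53 (the defendant's 78 is given no effect), < 54, so (a) does not meet the standard; on (b) the weight is 54 (the defendant's 30 is given no effect), ≥ 54, so (b) meets the standard.
  The plaintiff does not carry Stage I.1.
The analysis ends at Stage I.1; the defendant prevails on this issue.
— Issue II —
Stage II.1 (plaintiff, a substantially-more-likely showing, weight is at least 80): (f) 80 (defendant's 74 disregarded) ≥ 80 — meets.
  Stage II.1 carried; the burden remains with the plaintiff.
Stage II.2 (plaintiff, a more-likely-than-not showing, weight is at least 49): (g) 52 (defendant's 31 disregarded) ≥ 49 — meets; (h) 49 (defendant's 73 disregarded) ≥ 49 — meets.
  Stage II.2 carried; the burden remains with the plaintiff.
Stage II.3 (plaintiff, a prima facie showing, weight is at least 12): (i) 15 (defendant's 66 disregarded) ≥ 12 — meets.
  All elements met at the final stage.
Every stage carried; the plaintiff prevails on this issue.
— Issue III —
Stage III.1 (plaintiff, the balance of probabilities, weight is at least 51): (j) 50 (defendant's 9 disregarded) < 51 — fails.
  Stage III.1 not carried; the plaintiff fails its burden.
The defendant prevails on this issue.
Per-issue: Issue I → defendant; Issue II → plaintiff; Issue III → defendant. The plaintiff must prevail on every issue; overall, the defendant prevails.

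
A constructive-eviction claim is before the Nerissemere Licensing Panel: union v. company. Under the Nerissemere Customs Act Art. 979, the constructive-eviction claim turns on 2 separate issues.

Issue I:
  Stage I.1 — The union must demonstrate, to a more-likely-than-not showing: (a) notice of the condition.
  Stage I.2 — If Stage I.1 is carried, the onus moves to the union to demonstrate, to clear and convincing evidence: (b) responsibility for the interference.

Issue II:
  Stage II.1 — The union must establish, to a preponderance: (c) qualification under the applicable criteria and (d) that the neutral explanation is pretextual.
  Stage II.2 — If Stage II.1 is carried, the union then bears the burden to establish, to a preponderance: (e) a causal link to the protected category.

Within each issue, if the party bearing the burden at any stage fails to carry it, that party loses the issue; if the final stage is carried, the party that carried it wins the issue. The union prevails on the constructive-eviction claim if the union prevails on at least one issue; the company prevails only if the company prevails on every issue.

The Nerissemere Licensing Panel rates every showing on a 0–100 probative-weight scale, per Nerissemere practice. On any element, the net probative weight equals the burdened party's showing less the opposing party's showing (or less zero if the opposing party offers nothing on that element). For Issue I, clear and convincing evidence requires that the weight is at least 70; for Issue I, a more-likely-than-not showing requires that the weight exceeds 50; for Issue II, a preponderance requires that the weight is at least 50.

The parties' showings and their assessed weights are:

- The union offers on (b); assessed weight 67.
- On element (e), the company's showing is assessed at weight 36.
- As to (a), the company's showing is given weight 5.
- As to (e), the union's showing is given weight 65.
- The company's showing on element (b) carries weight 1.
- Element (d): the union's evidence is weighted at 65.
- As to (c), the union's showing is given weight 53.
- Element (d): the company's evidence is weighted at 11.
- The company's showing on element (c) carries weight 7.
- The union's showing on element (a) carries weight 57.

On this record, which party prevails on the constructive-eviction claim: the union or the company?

— Issue I —
Stage I.1 (union, a more-likely-than-not showing, weight exceeds 50): (a) net 57−5=52 > 50 — meets.
  All elements met. The union retains the burden for Stage I.2.
Stage I.2 (union, clear and convincing evidence, weight is at least 70): (b) net 67−1=66 < 70 — fails.
  The union does not carry Stage I.2.
So the company prevails on this issue.
— Issue II —
At Stage II.1 the union must meet a preponderance (weight is at least 50): on (c) the weight is 53 less the opposing 7 gives net 46, which does not reach 50, so (c) does not meet the standard; on (d) the weight is 65 less the opposing 11 gives net 54, which does reach 50, so (d) meets the standard.
  Not every element is met, so the union fails to carry Stage II.1.
The analysis ends at Stage II.1; the company prevails on this issue.
Per-issue: Issue I → company; Issue II → company. The union must prevail on at least one issue; overall, the company prevails.

company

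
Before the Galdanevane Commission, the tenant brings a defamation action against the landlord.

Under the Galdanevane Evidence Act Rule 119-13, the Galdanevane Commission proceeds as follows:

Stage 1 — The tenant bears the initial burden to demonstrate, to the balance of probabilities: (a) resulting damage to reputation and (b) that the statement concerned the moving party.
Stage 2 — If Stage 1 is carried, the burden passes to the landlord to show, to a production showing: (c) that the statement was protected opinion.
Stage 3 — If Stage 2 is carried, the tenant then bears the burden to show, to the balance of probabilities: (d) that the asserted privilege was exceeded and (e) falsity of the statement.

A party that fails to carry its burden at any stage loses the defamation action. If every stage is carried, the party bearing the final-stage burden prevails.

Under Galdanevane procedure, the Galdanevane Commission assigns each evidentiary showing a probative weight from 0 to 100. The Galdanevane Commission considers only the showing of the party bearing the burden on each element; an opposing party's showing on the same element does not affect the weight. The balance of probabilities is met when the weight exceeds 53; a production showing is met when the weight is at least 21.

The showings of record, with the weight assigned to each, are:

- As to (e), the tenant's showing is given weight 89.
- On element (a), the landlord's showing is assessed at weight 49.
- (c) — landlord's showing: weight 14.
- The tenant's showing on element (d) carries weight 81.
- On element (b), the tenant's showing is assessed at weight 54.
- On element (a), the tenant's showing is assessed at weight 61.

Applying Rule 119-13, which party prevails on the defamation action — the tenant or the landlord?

Stage 1 — burden on tenant; standard: the balance of probabilities (weight exceeds 53).
    (a): 61 (landlord's 49 disregarded) > 53 [met]
    (b): 54 > 53 [met]
  Stage 1 is satisfied; the onus moves to the landlord.
Stage 2 — burden on landlord; standard: a production showing (weight is at least 21).
    (c): 14 < 21 [not met]
  Stage 2 not carried; the landlord fails its burden.
The tenant prevails.

tenant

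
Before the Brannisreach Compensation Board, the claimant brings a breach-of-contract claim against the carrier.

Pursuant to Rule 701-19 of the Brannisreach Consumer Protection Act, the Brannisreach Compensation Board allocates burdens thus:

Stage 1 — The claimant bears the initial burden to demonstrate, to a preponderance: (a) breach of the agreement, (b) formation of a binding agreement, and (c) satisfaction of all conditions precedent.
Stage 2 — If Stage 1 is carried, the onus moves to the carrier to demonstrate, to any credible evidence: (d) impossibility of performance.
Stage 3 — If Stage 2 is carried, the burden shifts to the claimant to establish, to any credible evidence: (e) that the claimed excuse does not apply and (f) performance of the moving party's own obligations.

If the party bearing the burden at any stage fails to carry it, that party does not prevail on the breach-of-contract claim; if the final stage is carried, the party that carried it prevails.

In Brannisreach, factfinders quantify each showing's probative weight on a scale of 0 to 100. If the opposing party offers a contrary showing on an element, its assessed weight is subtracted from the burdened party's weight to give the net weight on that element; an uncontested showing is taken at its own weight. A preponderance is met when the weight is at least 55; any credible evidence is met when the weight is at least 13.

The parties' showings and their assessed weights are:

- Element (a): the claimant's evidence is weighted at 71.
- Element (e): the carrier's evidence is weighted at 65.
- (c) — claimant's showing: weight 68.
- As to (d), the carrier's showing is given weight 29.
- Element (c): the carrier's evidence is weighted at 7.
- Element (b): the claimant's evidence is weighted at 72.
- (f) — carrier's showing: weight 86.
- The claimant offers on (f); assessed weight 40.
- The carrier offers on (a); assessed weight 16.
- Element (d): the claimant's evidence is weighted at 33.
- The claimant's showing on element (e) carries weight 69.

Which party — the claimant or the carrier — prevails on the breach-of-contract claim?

claimant

Stage 1 (claimant, a preponderance, weight is at least 55): (a) net 71−16=55 ≥ 55 — meets; (b) 72 ≥ 55 — meets; (c) net 68−7=61 ≥ 55 — meets.
  Stage 1 is satisfied; the onus moves to the carrier.
Stage 2 (carrier, any credible evidence, weight is at least 13): (d) net 29−33=-4 < 13 — fails.
  The carrier does not carry Stage 2.
So the claimant prevails.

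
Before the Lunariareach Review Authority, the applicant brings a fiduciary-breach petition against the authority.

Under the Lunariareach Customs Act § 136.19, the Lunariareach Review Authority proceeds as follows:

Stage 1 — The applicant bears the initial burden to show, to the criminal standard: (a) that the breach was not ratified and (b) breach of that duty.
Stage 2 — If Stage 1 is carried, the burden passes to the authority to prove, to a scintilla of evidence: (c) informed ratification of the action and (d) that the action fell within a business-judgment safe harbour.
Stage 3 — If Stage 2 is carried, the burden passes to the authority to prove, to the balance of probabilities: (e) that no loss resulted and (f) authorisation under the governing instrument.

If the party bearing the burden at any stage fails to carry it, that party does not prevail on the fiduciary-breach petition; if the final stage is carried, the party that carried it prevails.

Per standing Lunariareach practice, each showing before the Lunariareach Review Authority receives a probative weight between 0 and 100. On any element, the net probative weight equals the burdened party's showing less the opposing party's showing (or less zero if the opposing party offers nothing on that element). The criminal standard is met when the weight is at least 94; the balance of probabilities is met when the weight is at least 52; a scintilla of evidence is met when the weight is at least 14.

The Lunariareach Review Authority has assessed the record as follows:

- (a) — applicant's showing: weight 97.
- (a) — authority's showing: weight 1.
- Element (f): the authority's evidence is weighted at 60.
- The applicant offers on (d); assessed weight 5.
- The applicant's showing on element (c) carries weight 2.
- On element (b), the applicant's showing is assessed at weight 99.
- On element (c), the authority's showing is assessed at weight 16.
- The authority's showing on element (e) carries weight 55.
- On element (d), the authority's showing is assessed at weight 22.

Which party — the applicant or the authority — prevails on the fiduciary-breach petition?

Stage 1 (applicant, the criminal standard, weight is at least 94): (a) net 97−1=96 ≥ 94 — meets; (b) 99 ≥ 94 — meets.
  Stage 1 is satisfied; the onus moves to the authority.
Stage 2 (authority, a scintilla of evidence, weight is at least 14): (c) net 16−2=14 ≥ 14 — meets; (d) net 22−5=17 ≥ 14 — meets.
  Stage 2 carried; the burden remains with the authority.
Stage 3 (authority, the balance of probabilities, weight is at least 52): (e) 55 ≥ 52 — meets; (f) 60 ≥ 52 — meets.
  The authority carries the last stage.
Every stage carried; the authority prevails.

authority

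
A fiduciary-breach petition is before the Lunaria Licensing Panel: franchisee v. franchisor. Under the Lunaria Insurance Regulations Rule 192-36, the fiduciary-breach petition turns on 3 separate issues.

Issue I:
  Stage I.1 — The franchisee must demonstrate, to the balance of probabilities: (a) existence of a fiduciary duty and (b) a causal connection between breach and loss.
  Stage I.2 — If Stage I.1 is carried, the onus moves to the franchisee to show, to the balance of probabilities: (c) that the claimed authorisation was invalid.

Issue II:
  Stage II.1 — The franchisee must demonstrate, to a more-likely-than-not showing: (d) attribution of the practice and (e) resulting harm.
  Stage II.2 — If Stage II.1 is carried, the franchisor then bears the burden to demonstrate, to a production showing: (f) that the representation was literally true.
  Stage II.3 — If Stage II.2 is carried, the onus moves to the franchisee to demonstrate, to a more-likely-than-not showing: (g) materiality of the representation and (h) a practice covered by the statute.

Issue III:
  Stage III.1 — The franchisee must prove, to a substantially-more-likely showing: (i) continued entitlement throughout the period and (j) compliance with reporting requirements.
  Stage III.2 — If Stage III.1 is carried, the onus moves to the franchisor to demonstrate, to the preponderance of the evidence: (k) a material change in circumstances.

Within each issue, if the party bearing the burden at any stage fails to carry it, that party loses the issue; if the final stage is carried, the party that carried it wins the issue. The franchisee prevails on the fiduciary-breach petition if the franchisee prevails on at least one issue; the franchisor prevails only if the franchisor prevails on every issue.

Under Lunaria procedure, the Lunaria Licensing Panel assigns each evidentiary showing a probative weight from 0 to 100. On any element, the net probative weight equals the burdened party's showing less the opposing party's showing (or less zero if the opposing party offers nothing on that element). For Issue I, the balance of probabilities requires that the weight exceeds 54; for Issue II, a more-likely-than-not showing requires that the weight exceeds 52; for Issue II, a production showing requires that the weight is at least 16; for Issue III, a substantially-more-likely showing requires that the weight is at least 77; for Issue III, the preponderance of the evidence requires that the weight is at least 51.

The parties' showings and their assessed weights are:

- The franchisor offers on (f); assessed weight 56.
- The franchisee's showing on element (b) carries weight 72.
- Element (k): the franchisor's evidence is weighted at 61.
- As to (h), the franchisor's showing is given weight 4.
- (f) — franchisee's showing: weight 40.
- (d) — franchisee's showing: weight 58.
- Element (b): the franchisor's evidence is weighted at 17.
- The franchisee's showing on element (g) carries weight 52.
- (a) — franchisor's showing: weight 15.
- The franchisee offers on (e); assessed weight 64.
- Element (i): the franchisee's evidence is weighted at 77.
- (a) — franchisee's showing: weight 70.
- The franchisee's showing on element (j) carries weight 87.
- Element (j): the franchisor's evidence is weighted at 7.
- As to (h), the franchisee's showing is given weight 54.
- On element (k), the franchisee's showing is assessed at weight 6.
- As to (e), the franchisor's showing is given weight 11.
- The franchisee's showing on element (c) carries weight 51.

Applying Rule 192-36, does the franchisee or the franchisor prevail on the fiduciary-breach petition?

— Issue I —
At Stage I.1 the franchisee must meet the balance of probabilities (weight exceeds 54): on (a) the weight is 70 less the opposing 15 gives net 55, which does exceed 54, so (a) meets the standard; on (b) the weight is 72 less the opposing 17 gives net 55, > 54, so (b) meets the standard.
  Stage I.1 carried; the burden remains with the franchisee.
At Stage I.2 the franchisee must meet the balance of probabilities (weight exceeds 54): on (c) the weight is 51, which does not exceed 54, so (c) does not meet the standard.
  The franchisee does not carry Stage I.2.
So the franchisor prevails on this issue.
— Issue II —
Stage II.1 — burden on franchisee; standard: a more-likely-than-not showing (weight exceeds 52).
    (d): 58 > 52 [met]
    (e): 64 − 11 = 53 > 52 [met]
  Stage II.1 carried; the burden shifts to the franchisor.
Stage II.2 — burden on franchisor; standard: a production showing (weight is at least 16).
    (f): 56 − 40 = 16 ≥ 16 [met]
  Stage II.2 carried; the burden shifts to the franchisee.
Stage II.3 — burden on franchisee; standard: a more-likely-than-not showing (weight exceeds 52).
    (g): 52 ≤ 52 [not met]
    (h): 54 − 4 = 50 ≤ 52 [not met]
  Not every element is met, so the franchisee fails to carry Stage II.3.
So the franchisor prevails on this issue.
— Issue III —
Stage III.1 — burden on franchisee; standard: a substantially-more-likely showing (weight is at least 77).
    (i): 77 ≥ 77 [met]
    (j): 87 − 7 = 80 ≥ 77 [met]
  Stage III.1 is satisfied; the onus moves to the franchisor.
Stage III.2 — burden on franchisor; standard: the preponderance of the evidence (weight is at least 51).
    (k): 61 − 6 = 55 ≥ 51 [met]
  Stage III.2 carried; the final stage is satisfied.
All stages carried — the franchisor prevails on this issue.
Per-issue: Issue I → franchisor; Issue II → franchisor; Issue III → franchisor. The franchisee must prevail on at least one issue; overall, the franchisor prevails.

franchisor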